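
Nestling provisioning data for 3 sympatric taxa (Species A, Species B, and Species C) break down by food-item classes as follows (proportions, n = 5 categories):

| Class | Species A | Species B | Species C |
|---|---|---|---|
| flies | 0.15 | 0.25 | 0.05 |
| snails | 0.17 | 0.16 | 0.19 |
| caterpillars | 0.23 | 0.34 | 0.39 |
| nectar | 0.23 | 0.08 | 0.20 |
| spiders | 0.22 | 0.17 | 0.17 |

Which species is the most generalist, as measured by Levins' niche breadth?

Species A

Σp_Aᵢ² = 0.15² + 0.17² + 0.23² + 0.23² + 0.22² = 0.0225 + 0.0289 + 0.0529 + 0.0529 + 0.0484 = 0.2056
B_A = 1 / 0.2056 = 4.8638
Σp_Bᵢ² = 0.25² + 0.16² + 0.34² + 0.08² + 0.17² = 0.0625 + 0.0256 + 0.1156 + 0.0064 + 0.0289 = 0.2390
B_B = 1 / 0.2390 = 4.1841
Σp_Cᵢ² = 0.05² + 0.19² + 0.39² + 0.20² + 0.17² = 0.0025 + 0.0361 + 0.1521 + 0.0400 + 0.0289 = 0.2596
B_C = 1 / 0.2596 = 3.8521
Highest B → broadest niche (most generalist): Species A (B = 4.86).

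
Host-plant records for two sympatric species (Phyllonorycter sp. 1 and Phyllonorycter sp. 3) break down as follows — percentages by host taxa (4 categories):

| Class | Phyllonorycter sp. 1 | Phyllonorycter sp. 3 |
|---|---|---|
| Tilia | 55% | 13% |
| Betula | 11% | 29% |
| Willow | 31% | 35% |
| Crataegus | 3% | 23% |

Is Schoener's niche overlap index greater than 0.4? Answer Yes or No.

Convert percentages to proportions (divide by 100).
Σ|p₁ᵢ − p₂ᵢ| = 0.42 + 0.18 + 0.04 + 0.20 = 0.84
D = 1 − ½ × 0.84 = 1 − 0.420 = 0.5800
D = 0.5800 > 0.4 → Yes.

Yes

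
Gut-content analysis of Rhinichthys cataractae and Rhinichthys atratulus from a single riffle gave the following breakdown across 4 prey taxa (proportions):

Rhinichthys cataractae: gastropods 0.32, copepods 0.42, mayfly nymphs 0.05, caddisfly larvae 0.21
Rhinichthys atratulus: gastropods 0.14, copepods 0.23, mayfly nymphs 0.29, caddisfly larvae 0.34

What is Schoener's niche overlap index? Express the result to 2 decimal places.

0.63

Σ|p₁ᵢ − p₂ᵢ| = 0.18 + 0.19 + 0.24 + 0.13 = 0.74
D = 1 − ½ × 0.74 = 1 − 0.370 = 0.6300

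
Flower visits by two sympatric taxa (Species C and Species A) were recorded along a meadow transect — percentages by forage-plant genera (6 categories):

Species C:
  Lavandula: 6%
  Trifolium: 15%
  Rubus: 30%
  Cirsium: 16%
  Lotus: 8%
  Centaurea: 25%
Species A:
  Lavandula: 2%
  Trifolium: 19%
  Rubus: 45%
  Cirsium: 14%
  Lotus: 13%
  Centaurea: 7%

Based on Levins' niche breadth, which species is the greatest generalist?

Species C

Convert percentages to proportions (divide by 100).
Σp_Cᵢ² = 0.06² + 0.15² + 0.30² + 0.16² + 0.08² + 0.25² = 0.0036 + 0.0225 + 0.0900 + 0.0256 + 0.0064 + 0.0625 = 0.2106
B_C = 1 / 0.2106 = 4.7483
Σp_Aᵢ² = 0.02² + 0.19² + 0.45² + 0.14² + 0.13² + 0.07² = 0.0004 + 0.0361 + 0.2025 + 0.0196 + 0.0169 + 0.0049 = 0.2804
B_A = 1 / 0.2804 = 3.5663
Highest B → broadest niche (most generalist): Species C (B = 4.75).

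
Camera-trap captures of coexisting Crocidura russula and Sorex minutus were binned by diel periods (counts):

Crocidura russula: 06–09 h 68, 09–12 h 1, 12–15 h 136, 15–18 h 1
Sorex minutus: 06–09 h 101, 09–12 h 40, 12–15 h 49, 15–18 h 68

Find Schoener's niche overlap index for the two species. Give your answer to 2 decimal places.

0.53

Proportions for Crocidura russula (n=206): 68/206=0.3301, 1/206=0.0049, 136/206=0.6602, 1/206=0.0049
Proportions for Sorex minutus (n=258): 101/258=0.3915, 40/258=0.1550, 49/258=0.1899, 68/258=0.2636
Σ|p₁ᵢ − p₂ᵢ| = 0.0614 + 0.1501 + 0.4703 + 0.2587 = 0.9405
D = 1 − ½ × 0.9405 = 1 − 0.47025 = 0.52975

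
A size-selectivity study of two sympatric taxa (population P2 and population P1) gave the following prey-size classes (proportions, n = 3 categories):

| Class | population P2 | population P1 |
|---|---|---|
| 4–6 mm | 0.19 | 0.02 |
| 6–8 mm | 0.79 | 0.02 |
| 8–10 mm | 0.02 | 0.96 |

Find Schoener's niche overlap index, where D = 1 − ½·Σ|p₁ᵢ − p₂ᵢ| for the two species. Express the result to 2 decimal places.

Σ|p₁ᵢ − p₂ᵢ| = 0.17 + 0.77 + 0.94 = 1.88
D = 1 − ½ × 1.88 = 1 − 0.940 = 0.0600

0.06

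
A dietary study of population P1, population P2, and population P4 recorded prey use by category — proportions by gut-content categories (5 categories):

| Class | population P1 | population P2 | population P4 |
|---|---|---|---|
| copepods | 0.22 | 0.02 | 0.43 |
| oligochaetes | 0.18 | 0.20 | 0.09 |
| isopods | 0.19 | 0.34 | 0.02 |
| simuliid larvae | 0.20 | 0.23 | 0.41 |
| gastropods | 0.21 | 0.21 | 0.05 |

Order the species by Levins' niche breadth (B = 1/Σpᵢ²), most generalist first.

population P1 > population P2 > population P4

Σp_P1ᵢ² = 0.22² + 0.18² + 0.19² + 0.20² + 0.21² = 0.0484 + 0.0324 + 0.0361 + 0.0400 + 0.0441 = 0.2010
B_P1 = 1 / 0.2010 = 4.9751
Σp_P2ᵢ² = 0.02² + 0.20² + 0.34² + 0.23² + 0.21² = 0.0004 + 0.0400 + 0.1156 + 0.0529 + 0.0441 = 0.2530
B_P2 = 1 / 0.2530 = 3.9526
Σp_P4ᵢ² = 0.43² + 0.09² + 0.02² + 0.41² + 0.05² = 0.1849 + 0.0081 + 0.0004 + 0.1681 + 0.0025 = 0.3640
B_P4 = 1 / 0.3640 = 2.7473
Ranking by B (broadest → narrowest): population P1 (4.98) > population P2 (3.95) > population P4 (2.75)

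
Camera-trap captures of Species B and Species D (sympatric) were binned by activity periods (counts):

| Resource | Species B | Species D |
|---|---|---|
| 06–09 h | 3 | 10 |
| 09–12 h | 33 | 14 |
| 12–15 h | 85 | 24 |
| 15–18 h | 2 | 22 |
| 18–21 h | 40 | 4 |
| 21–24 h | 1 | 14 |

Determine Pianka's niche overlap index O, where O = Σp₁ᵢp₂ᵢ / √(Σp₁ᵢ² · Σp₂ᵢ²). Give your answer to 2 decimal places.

0.70

Proportions for Species B (n=164): 3/164=0.0183, 33/164=0.2012, 85/164=0.5183, 2/164=0.0122, 40/164=0.2439, 1/164=0.0061
Proportions for Species D (n=88): 10/88=0.1136, 14/88=0.1591, 24/88=0.2727, 22/88=0.2500, 4/88=0.0455, 14/88=0.1591
Σ p₁ᵢp₂ᵢ = 0.002079 + 0.032011 + 0.141340 + 0.003050 + 0.011097 + 0.000971 = 0.190548
Σp_1ᵢ² = 0.0183² + 0.2012² + 0.5183² + 0.0122² + 0.2439² + 0.0061² = 0.000335 + 0.040481 + 0.268635 + 0.000149 + 0.059487 + 0.000037 = 0.369124
Σp_2ᵢ² = 0.1136² + 0.1591² + 0.2727² + 0.2500² + 0.0455² + 0.1591² = 0.012905 + 0.025313 + 0.074365 + 0.062500 + 0.002070 + 0.025313 = 0.202466
O = 0.190548 / √(0.369124 × 0.202466) = 0.190548 / 0.2733771 = 0.6970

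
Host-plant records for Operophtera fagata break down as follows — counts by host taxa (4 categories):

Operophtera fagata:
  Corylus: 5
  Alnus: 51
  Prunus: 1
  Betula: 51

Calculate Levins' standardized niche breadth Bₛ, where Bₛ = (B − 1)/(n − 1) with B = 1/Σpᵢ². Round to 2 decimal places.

0.41

Proportions for Operophtera fagata (n=108): 5/108=0.0463, 51/108=0.4722, 1/108=0.0093, 51/108=0.4722
Σpᵢ² = 0.0463² + 0.4722² + 0.0093² + 0.4722² = 0.002144 + 0.222973 + 0.000086 + 0.222973 = 0.448176
B = 1 / 0.448176 = 2.2313
Bₛ = (B − 1)/(n − 1) = (2.2313 − 1)/(4 − 1) = 1.2313/3 = 0.4104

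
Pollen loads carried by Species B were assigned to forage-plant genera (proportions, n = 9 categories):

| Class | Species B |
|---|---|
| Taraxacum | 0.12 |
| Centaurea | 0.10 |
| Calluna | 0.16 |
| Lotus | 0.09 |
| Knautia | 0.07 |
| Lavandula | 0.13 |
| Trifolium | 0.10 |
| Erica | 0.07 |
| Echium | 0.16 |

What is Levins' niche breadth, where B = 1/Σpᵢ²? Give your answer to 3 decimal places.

Σpᵢ² = 0.12² + 0.10² + 0.16² + 0.09² + 0.07² + 0.13² + 0.10² + 0.07² + 0.16² = 0.0144 + 0.0100 + 0.0256 + 0.0081 + 0.0049 + 0.0169 + 0.0100 + 0.0049 + 0.0256 = 0.1204
B = 1 / 0.1204 = 8.30565

8.306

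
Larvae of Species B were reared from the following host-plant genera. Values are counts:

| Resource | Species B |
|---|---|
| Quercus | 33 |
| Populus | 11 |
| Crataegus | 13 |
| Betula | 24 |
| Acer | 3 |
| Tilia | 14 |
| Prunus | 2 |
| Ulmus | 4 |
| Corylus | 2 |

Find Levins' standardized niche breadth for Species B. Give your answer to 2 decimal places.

0.52

Proportions for Species B (n=106): 33/106=0.3113, 11/106=0.1038, 13/106=0.1226, 24/106=0.2264, 3/106=0.0283, 14/106=0.1321, 2/106=0.0189, 4/106=0.0377, 2/106=0.0189
Σpᵢ² = 0.3113² + 0.1038² + 0.1226² + 0.2264² + 0.0283² + 0.1321² + 0.0189² + 0.0377² + 0.0189² = 0.096908 + 0.010774 + 0.015031 + 0.051257 + 0.000801 + 0.017450 + 0.000357 + 0.001421 + 0.000357 = 0.194356
B = 1 / 0.194356 = 5.1452
Bₛ = (B − 1)/(n − 1) = (5.1452 − 1)/(9 − 1) = 4.1452/8 = 0.5182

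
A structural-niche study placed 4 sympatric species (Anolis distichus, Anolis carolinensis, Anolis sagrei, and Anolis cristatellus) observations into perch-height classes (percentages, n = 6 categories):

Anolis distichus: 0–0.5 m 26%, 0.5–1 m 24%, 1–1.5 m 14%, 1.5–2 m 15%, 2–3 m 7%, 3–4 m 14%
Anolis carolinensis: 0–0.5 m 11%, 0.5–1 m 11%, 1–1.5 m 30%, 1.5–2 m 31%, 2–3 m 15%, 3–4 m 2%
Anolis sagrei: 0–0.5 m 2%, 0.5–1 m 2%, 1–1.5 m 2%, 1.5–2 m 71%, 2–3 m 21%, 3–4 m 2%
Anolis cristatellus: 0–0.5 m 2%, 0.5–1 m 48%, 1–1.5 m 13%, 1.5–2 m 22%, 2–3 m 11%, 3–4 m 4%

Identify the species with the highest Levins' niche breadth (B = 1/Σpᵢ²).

Convert percentages to proportions (divide by 100).
Σp_distᵢ² = 0.26² + 0.24² + 0.14² + 0.15² + 0.07² + 0.14² = 0.0676 + 0.0576 + 0.0196 + 0.0225 + 0.0049 + 0.0196 = 0.1918
B_dist = 1 / 0.1918 = 5.2138
Σp_caroᵢ² = 0.11² + 0.11² + 0.30² + 0.31² + 0.15² + 0.02² = 0.0121 + 0.0121 + 0.0900 + 0.0961 + 0.0225 + 0.0004 = 0.2332
B_caro = 1 / 0.2332 = 4.2882
Σp_sagrᵢ² = 0.02² + 0.02² + 0.02² + 0.71² + 0.21² + 0.02² = 0.0004 + 0.0004 + 0.0004 + 0.5041 + 0.0441 + 0.0004 = 0.5498
B_sagr = 1 / 0.5498 = 1.8188
Σp_crisᵢ² = 0.02² + 0.48² + 0.13² + 0.22² + 0.11² + 0.04² = 0.0004 + 0.2304 + 0.0169 + 0.0484 + 0.0121 + 0.0016 = 0.3098
B_cris = 1 / 0.3098 = 3.2279
Highest B → broadest niche (most generalist): Anolis distichus (B = 5.21).

Anolis distichus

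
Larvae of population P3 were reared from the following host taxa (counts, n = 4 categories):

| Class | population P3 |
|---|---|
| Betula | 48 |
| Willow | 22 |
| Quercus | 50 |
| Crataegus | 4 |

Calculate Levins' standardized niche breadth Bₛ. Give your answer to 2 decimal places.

0.63

Proportions for population P3 (n=124): 48/124=0.3871, 22/124=0.1774, 50/124=0.4032, 4/124=0.0323
Σpᵢ² = 0.3871² + 0.1774² + 0.4032² + 0.0323² = 0.149846 + 0.031471 + 0.162570 + 0.001043 = 0.344930
B = 1 / 0.344930 = 2.8991
Bₛ = (B − 1)/(n − 1) = (2.8991 − 1)/(4 − 1) = 1.8991/3 = 0.6330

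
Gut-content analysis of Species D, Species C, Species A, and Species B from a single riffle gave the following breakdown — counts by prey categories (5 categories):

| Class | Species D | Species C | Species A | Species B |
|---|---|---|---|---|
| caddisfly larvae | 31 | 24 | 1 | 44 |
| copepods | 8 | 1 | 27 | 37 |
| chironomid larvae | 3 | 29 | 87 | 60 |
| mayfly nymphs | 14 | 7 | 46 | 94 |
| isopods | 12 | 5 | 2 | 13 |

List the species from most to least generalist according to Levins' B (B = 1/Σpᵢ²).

Species B > Species D > Species C > Species A

Proportions for Species D (n=68): 31/68=0.4559, 8/68=0.1176, 3/68=0.0441, 14/68=0.2059, 12/68=0.1765
Proportions for Species C (n=66): 24/66=0.3636, 1/66=0.0152, 29/66=0.4394, 7/66=0.1061, 5/66=0.0758
Proportions for Species A (n=163): 1/163=0.0061, 27/163=0.1656, 87/163=0.5337, 46/163=0.2822, 2/163=0.0123
Proportions for Species B (n=248): 44/248=0.1774, 37/248=0.1492, 60/248=0.2419, 94/248=0.3790, 13/248=0.0524
Σp_Dᵢ² = 0.4559² + 0.1176² + 0.0441² + 0.2059² + 0.1765² = 0.207845 + 0.013830 + 0.001945 + 0.042395 + 0.031152 = 0.297167
B_D = 1 / 0.297167 = 3.3651
Σp_Cᵢ² = 0.3636² + 0.0152² + 0.4394² + 0.1061² + 0.0758² = 0.132205 + 0.000231 + 0.193072 + 0.011257 + 0.005746 = 0.342511
B_C = 1 / 0.342511 = 2.9196
Σp_Aᵢ² = 0.0061² + 0.1656² + 0.5337² + 0.2822² + 0.0123² = 0.000037 + 0.027423 + 0.284836 + 0.079637 + 0.000151 = 0.392084
B_A = 1 / 0.392084 = 2.5505
Σp_Bᵢ² = 0.1774² + 0.1492² + 0.2419² + 0.3790² + 0.0524² = 0.031471 + 0.022261 + 0.058516 + 0.143641 + 0.002746 = 0.258635
B_B = 1 / 0.258635 = 3.8665
Ranking by B (broadest → narrowest): Species B (3.87) > Species D (3.37) > Species C (2.92) > Species A (2.55)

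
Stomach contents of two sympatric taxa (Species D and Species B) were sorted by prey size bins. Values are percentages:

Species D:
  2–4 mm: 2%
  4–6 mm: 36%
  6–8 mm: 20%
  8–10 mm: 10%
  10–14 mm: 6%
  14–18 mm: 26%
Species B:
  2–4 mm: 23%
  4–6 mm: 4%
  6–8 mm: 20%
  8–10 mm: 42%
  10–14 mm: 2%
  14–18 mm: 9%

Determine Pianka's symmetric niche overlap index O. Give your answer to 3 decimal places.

0.474

Convert percentages to proportions (divide by 100).
Σ p₁ᵢp₂ᵢ = 0.0046 + 0.0144 + 0.0400 + 0.0420 + 0.0012 + 0.0234 = 0.1256
Σp_1ᵢ² = 0.02² + 0.36² + 0.20² + 0.10² + 0.06² + 0.26² = 0.0004 + 0.1296 + 0.0400 + 0.0100 + 0.0036 + 0.0676 = 0.2512
Σp_2ᵢ² = 0.23² + 0.04² + 0.20² + 0.42² + 0.02² + 0.09² = 0.0529 + 0.0016 + 0.0400 + 0.1764 + 0.0004 + 0.0081 = 0.2794
O = 0.1256 / √(0.2512 × 0.2794) = 0.1256 / 0.264925 = 0.47410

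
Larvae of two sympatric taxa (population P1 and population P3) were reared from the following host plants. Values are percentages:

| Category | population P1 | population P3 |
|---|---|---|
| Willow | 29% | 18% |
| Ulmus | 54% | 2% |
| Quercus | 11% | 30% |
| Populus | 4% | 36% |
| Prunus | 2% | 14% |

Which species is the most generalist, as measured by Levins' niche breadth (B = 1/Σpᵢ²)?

Convert percentages to proportions (divide by 100).
Σp_P1ᵢ² = 0.29² + 0.54² + 0.11² + 0.04² + 0.02² = 0.0841 + 0.2916 + 0.0121 + 0.0016 + 0.0004 = 0.3898
B_P1 = 1 / 0.3898 = 2.5654
Σp_P3ᵢ² = 0.18² + 0.02² + 0.30² + 0.36² + 0.14² = 0.0324 + 0.0004 + 0.0900 + 0.1296 + 0.0196 = 0.2720
B_P3 = 1 / 0.2720 = 3.6765
Highest B → broadest niche (most generalist): population P3 (B = 3.68).

population P3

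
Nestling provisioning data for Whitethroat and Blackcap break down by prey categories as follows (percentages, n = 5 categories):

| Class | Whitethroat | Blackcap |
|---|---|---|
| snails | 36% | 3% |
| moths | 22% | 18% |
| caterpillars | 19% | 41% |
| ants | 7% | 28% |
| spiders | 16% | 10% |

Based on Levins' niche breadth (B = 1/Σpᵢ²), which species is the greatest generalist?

Whitethroat

Convert percentages to proportions (divide by 100).
Σp_Whitᵢ² = 0.36² + 0.22² + 0.19² + 0.07² + 0.16² = 0.1296 + 0.0484 + 0.0361 + 0.0049 + 0.0256 = 0.2446
B_Whit = 1 / 0.2446 = 4.0883
Σp_Blacᵢ² = 0.03² + 0.18² + 0.41² + 0.28² + 0.10² = 0.0009 + 0.0324 + 0.1681 + 0.0784 + 0.0100 = 0.2898
B_Blac = 1 / 0.2898 = 3.4507
Highest B → broadest niche (most generalist): Whitethroat (B = 4.09).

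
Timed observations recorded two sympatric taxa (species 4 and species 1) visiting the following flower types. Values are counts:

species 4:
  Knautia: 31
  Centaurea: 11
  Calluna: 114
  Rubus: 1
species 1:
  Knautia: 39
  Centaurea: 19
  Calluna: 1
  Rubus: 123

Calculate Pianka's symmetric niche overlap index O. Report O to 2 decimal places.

Proportions for species 4 (n=157): 31/157=0.1975, 11/157=0.0701, 114/157=0.7261, 1/157=0.0064
Proportions for species 1 (n=182): 39/182=0.2143, 19/182=0.1044, 1/182=0.0055, 123/182=0.6758
Σ p₁ᵢp₂ᵢ = 0.042324 + 0.007318 + 0.003994 + 0.004325 = 0.057961
Σp_1ᵢ² = 0.1975² + 0.0701² + 0.7261² + 0.0064² = 0.039006 + 0.004914 + 0.527221 + 0.000041 = 0.571182
Σp_2ᵢ² = 0.2143² + 0.1044² + 0.0055² + 0.6758² = 0.045924 + 0.010899 + 0.000030 + 0.456706 = 0.513559
O = 0.057961 / √(0.571182 × 0.513559) = 0.057961 / 0.5416047 = 0.1070

0.11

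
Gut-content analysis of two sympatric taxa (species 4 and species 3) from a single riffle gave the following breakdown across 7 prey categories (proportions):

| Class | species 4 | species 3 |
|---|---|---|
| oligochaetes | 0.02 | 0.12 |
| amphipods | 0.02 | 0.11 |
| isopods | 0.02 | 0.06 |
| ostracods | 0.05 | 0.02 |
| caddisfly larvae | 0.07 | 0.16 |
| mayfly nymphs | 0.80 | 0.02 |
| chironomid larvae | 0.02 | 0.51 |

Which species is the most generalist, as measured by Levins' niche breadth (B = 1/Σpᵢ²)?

species 3

Σp_4ᵢ² = 0.02² + 0.02² + 0.02² + 0.05² + 0.07² + 0.80² + 0.02² = 0.0004 + 0.0004 + 0.0004 + 0.0025 + 0.0049 + 0.6400 + 0.0004 = 0.6490
B_4 = 1 / 0.6490 = 1.5408
Σp_3ᵢ² = 0.12² + 0.11² + 0.06² + 0.02² + 0.16² + 0.02² + 0.51² = 0.0144 + 0.0121 + 0.0036 + 0.0004 + 0.0256 + 0.0004 + 0.2601 = 0.3166
B_3 = 1 / 0.3166 = 3.1586
Highest B → broadest niche (most generalist): species 3 (B = 3.16).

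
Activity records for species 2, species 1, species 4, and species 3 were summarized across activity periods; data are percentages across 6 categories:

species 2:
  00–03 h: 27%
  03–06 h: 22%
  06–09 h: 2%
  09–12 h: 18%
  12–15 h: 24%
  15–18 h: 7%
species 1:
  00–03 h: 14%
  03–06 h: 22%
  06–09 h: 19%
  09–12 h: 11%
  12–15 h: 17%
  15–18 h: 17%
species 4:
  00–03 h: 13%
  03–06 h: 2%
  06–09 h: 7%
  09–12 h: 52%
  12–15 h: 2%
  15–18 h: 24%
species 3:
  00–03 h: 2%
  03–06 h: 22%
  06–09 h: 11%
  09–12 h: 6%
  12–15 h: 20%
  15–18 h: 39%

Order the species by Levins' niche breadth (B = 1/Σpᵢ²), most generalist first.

species 1 > species 2 > species 3 > species 4

Convert percentages to proportions (divide by 100).
Σp_2ᵢ² = 0.27² + 0.22² + 0.02² + 0.18² + 0.24² + 0.07² = 0.0729 + 0.0484 + 0.0004 + 0.0324 + 0.0576 + 0.0049 = 0.2166
B_2 = 1 / 0.2166 = 4.6168
Σp_1ᵢ² = 0.14² + 0.22² + 0.19² + 0.11² + 0.17² + 0.17² = 0.0196 + 0.0484 + 0.0361 + 0.0121 + 0.0289 + 0.0289 = 0.1740
B_1 = 1 / 0.1740 = 5.7471
Σp_4ᵢ² = 0.13² + 0.02² + 0.07² + 0.52² + 0.02² + 0.24² = 0.0169 + 0.0004 + 0.0049 + 0.2704 + 0.0004 + 0.0576 = 0.3506
B_4 = 1 / 0.3506 = 2.8523
Σp_3ᵢ² = 0.02² + 0.22² + 0.11² + 0.06² + 0.20² + 0.39² = 0.0004 + 0.0484 + 0.0121 + 0.0036 + 0.0400 + 0.1521 = 0.2566
B_3 = 1 / 0.2566 = 3.8971
Ranking by B (broadest → narrowest): species 1 (5.75) > species 2 (4.62) > species 3 (3.90) > species 4 (2.85)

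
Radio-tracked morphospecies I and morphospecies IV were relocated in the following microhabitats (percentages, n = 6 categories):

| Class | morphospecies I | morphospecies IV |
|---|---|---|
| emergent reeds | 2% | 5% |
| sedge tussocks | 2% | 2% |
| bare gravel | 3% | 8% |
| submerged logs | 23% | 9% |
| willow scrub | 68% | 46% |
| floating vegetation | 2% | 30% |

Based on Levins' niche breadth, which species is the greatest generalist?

morphospecies IV

Convert percentages to proportions (divide by 100).
Σp_Iᵢ² = 0.02² + 0.02² + 0.03² + 0.23² + 0.68² + 0.02² = 0.0004 + 0.0004 + 0.0009 + 0.0529 + 0.4624 + 0.0004 = 0.5174
B_I = 1 / 0.5174 = 1.9327
Σp_IVᵢ² = 0.05² + 0.02² + 0.08² + 0.09² + 0.46² + 0.30² = 0.0025 + 0.0004 + 0.0064 + 0.0081 + 0.2116 + 0.0900 = 0.3190
B_IV = 1 / 0.3190 = 3.1348
Highest B → broadest niche (most generalist): morphospecies IV (B = 3.13).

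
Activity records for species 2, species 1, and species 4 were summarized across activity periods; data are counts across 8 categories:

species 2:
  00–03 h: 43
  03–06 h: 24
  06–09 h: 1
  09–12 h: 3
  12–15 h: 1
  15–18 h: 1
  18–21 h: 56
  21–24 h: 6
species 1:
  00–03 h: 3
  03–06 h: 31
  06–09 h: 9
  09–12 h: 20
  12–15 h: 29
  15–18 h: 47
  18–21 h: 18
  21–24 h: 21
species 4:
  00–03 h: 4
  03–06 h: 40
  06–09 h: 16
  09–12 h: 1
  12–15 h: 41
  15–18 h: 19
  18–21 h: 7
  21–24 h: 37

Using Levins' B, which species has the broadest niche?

Proportions for species 2 (n=135): 43/135=0.3185, 24/135=0.1778, 1/135=0.0074, 3/135=0.0222, 1/135=0.0074, 1/135=0.0074, 56/135=0.4148, 6/135=0.0444
Proportions for species 1 (n=178): 3/178=0.0169, 31/178=0.1742, 9/178=0.0506, 20/178=0.1124, 29/178=0.1629, 47/178=0.2640, 18/178=0.1011, 21/178=0.1180
Proportions for species 4 (n=165): 4/165=0.0242, 40/165=0.2424, 16/165=0.0970, 1/165=0.0061, 41/165=0.2485, 19/165=0.1152, 7/165=0.0424, 37/165=0.2242
Σp_2ᵢ² = 0.3185² + 0.1778² + 0.0074² + 0.0222² + 0.0074² + 0.0074² + 0.4148² + 0.0444² = 0.101442 + 0.031613 + 0.000055 + 0.000493 + 0.000055 + 0.000055 + 0.172059 + 0.001971 = 0.307743
B_2 = 1 / 0.307743 = 3.2495
Σp_1ᵢ² = 0.0169² + 0.1742² + 0.0506² + 0.1124² + 0.1629² + 0.2640² + 0.1011² + 0.1180² = 0.000286 + 0.030346 + 0.002560 + 0.012634 + 0.026536 + 0.069696 + 0.010221 + 0.013924 = 0.166203
B_1 = 1 / 0.166203 = 6.0167
Σp_4ᵢ² = 0.0242² + 0.2424² + 0.0970² + 0.0061² + 0.2485² + 0.1152² + 0.0424² + 0.2242² = 0.000586 + 0.058758 + 0.009409 + 0.000037 + 0.061752 + 0.013271 + 0.001798 + 0.050266 = 0.195877
B_4 = 1 / 0.195877 = 5.1052
Highest B → broadest niche (most generalist): species 1 (B = 6.02).

species 1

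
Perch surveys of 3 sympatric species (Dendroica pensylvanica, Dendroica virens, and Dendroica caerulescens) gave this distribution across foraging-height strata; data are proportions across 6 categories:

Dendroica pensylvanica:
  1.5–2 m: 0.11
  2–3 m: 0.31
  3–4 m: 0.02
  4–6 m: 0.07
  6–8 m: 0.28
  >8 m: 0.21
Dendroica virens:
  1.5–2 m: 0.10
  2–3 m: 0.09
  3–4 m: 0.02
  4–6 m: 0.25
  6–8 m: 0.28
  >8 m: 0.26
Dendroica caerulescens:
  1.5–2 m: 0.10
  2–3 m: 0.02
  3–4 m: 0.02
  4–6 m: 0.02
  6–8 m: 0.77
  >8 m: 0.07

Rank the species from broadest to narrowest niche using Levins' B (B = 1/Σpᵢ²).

Σp_pensᵢ² = 0.11² + 0.31² + 0.02² + 0.07² + 0.28² + 0.21² = 0.0121 + 0.0961 + 0.0004 + 0.0049 + 0.0784 + 0.0441 = 0.2360
B_pens = 1 / 0.2360 = 4.2373
Σp_vireᵢ² = 0.10² + 0.09² + 0.02² + 0.25² + 0.28² + 0.26² = 0.0100 + 0.0081 + 0.0004 + 0.0625 + 0.0784 + 0.0676 = 0.2270
B_vire = 1 / 0.2270 = 4.4053
Σp_caerᵢ² = 0.10² + 0.02² + 0.02² + 0.02² + 0.77² + 0.07² = 0.0100 + 0.0004 + 0.0004 + 0.0004 + 0.5929 + 0.0049 = 0.6090
B_caer = 1 / 0.6090 = 1.6420
Ranking by B (broadest → narrowest): Dendroica virens (4.41) > Dendroica pensylvanica (4.24) > Dendroica caerulescens (1.64)

Dendroica virens > Dendroica pensylvanica > Dendroica caerulescens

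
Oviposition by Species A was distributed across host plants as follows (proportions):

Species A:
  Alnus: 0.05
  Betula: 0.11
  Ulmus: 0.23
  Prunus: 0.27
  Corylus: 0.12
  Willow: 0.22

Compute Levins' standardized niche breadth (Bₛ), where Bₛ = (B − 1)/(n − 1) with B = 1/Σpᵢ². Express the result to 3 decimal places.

Σpᵢ² = 0.05² + 0.11² + 0.23² + 0.27² + 0.12² + 0.22² = 0.0025 + 0.0121 + 0.0529 + 0.0729 + 0.0144 + 0.0484 = 0.2032
B = 1 / 0.2032 = 4.92126
Bₛ = (B − 1)/(n − 1) = (4.92126 − 1)/(6 − 1) = 3.92126/5 = 0.78425

0.784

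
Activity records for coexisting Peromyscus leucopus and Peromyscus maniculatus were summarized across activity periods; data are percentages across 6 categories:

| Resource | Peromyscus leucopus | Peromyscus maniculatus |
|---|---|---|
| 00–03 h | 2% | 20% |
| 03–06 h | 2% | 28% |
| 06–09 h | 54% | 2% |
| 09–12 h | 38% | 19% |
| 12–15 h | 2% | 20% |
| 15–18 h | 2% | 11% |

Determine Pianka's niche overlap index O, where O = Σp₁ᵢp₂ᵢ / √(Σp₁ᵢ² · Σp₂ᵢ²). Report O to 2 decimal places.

Convert percentages to proportions (divide by 100).
Σ p₁ᵢp₂ᵢ = 0.0040 + 0.0056 + 0.0108 + 0.0722 + 0.0040 + 0.0022 = 0.0988
Σp_1ᵢ² = 0.02² + 0.02² + 0.54² + 0.38² + 0.02² + 0.02² = 0.0004 + 0.0004 + 0.2916 + 0.1444 + 0.0004 + 0.0004 = 0.4376
Σp_2ᵢ² = 0.20² + 0.28² + 0.02² + 0.19² + 0.20² + 0.11² = 0.0400 + 0.0784 + 0.0004 + 0.0361 + 0.0400 + 0.0121 = 0.2070
O = 0.0988 / √(0.4376 × 0.2070) = 0.0988 / 0.30097 = 0.3283

0.33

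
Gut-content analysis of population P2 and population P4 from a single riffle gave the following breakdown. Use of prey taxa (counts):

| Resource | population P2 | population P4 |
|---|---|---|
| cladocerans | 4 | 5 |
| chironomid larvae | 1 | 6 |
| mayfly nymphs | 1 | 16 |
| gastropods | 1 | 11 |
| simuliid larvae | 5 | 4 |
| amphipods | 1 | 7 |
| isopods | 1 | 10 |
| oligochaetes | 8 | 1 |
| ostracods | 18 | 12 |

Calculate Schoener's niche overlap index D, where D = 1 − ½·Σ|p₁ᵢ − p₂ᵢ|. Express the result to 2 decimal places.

0.43

Proportions for population P2 (n=40): 4/40=0.1000, 1/40=0.0250, 1/40=0.0250, 1/40=0.0250, 5/40=0.1250, 1/40=0.0250, 1/40=0.0250, 8/40=0.2000, 18/40=0.4500
Proportions for population P4 (n=72): 5/72=0.0694, 6/72=0.0833, 16/72=0.2222, 11/72=0.1528, 4/72=0.0556, 7/72=0.0972, 10/72=0.1389, 1/72=0.0139, 12/72=0.1667
Σ|p₁ᵢ − p₂ᵢ| = 0.0306 + 0.0583 + 0.1972 + 0.1278 + 0.0694 + 0.0722 + 0.1139 + 0.1861 + 0.2833 = 1.1388
D = 1 − ½ × 1.1388 = 1 − 0.56940 = 0.43060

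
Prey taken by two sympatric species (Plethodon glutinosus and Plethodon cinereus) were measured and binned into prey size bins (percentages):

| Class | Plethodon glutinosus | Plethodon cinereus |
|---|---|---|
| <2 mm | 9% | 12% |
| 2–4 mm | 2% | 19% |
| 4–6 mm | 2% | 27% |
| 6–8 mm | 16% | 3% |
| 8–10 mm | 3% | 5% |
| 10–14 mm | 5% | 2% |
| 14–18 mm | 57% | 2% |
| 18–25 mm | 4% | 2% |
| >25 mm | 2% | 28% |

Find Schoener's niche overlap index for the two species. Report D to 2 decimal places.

0.27

Convert percentages to proportions (divide by 100).
Σ|p₁ᵢ − p₂ᵢ| = 0.03 + 0.17 + 0.25 + 0.13 + 0.02 + 0.03 + 0.55 + 0.02 + 0.26 = 1.46
D = 1 − ½ × 1.46 = 1 − 0.730 = 0.2700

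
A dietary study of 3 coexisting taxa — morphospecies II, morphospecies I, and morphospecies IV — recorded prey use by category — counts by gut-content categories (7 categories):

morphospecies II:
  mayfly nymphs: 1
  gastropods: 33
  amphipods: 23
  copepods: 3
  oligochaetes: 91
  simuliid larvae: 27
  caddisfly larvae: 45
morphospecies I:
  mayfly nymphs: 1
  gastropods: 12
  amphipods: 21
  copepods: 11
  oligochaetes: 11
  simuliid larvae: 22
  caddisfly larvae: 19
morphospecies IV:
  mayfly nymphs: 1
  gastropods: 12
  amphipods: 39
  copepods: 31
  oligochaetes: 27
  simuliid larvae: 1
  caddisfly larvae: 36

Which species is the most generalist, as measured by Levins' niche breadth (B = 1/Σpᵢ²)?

morphospecies I

Proportions for morphospecies II (n=223): 1/223=0.0045, 33/223=0.1480, 23/223=0.1031, 3/223=0.0135, 91/223=0.4081, 27/223=0.1211, 45/223=0.2018
Proportions for morphospecies I (n=97): 1/97=0.0103, 12/97=0.1237, 21/97=0.2165, 11/97=0.1134, 11/97=0.1134, 22/97=0.2268, 19/97=0.1959
Proportions for morphospecies IV (n=147): 1/147=0.0068, 12/147=0.0816, 39/147=0.2653, 31/147=0.2109, 27/147=0.1837, 1/147=0.0068, 36/147=0.2449
Σp_IIᵢ² = 0.0045² + 0.1480² + 0.1031² + 0.0135² + 0.4081² + 0.1211² + 0.2018² = 0.000020 + 0.021904 + 0.010630 + 0.000182 + 0.166546 + 0.014665 + 0.040723 = 0.254670
B_II = 1 / 0.254670 = 3.9267
Σp_Iᵢ² = 0.0103² + 0.1237² + 0.2165² + 0.1134² + 0.1134² + 0.2268² + 0.1959² = 0.000106 + 0.015302 + 0.046872 + 0.012860 + 0.012860 + 0.051438 + 0.038377 = 0.177815
B_I = 1 / 0.177815 = 5.6238
Σp_IVᵢ² = 0.0068² + 0.0816² + 0.2653² + 0.2109² + 0.1837² + 0.0068² + 0.2449² = 0.000046 + 0.006659 + 0.070384 + 0.044479 + 0.033746 + 0.000046 + 0.059976 = 0.215336
B_IV = 1 / 0.215336 = 4.6439
Highest B → broadest niche (most generalist): morphospecies I (B = 5.62).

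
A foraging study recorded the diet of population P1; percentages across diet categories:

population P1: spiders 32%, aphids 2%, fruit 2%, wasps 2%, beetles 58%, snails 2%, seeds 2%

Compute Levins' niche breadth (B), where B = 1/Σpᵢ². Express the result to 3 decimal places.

Convert percentages to proportions (divide by 100).
Σpᵢ² = 0.32² + 0.02² + 0.02² + 0.02² + 0.58² + 0.02² + 0.02² = 0.1024 + 0.0004 + 0.0004 + 0.0004 + 0.3364 + 0.0004 + 0.0004 = 0.4408
B = 1 / 0.4408 = 2.26860

2.269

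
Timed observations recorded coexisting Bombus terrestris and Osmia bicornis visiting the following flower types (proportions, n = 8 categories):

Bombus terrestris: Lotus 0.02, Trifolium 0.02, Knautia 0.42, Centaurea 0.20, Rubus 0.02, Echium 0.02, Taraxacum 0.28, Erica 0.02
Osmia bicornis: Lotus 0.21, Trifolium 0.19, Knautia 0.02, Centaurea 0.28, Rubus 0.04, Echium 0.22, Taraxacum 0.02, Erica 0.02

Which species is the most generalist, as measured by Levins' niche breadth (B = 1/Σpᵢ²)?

Σp_terrᵢ² = 0.02² + 0.02² + 0.42² + 0.20² + 0.02² + 0.02² + 0.28² + 0.02² = 0.0004 + 0.0004 + 0.1764 + 0.0400 + 0.0004 + 0.0004 + 0.0784 + 0.0004 = 0.2968
B_terr = 1 / 0.2968 = 3.3693
Σp_bicoᵢ² = 0.21² + 0.19² + 0.02² + 0.28² + 0.04² + 0.22² + 0.02² + 0.02² = 0.0441 + 0.0361 + 0.0004 + 0.0784 + 0.0016 + 0.0484 + 0.0004 + 0.0004 = 0.2098
B_bico = 1 / 0.2098 = 4.7664
Highest B → broadest niche (most generalist): Osmia bicornis (B = 4.77).

Osmia bicornis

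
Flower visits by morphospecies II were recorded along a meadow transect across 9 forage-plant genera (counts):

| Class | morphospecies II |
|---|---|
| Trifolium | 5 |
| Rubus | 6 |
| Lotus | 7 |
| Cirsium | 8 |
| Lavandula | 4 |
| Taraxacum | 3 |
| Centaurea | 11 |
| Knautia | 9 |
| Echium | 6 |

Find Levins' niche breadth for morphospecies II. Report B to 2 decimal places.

7.97

Proportions for morphospecies II (n=59): 5/59=0.0847, 6/59=0.1017, 7/59=0.1186, 8/59=0.1356, 4/59=0.0678, 3/59=0.0508, 11/59=0.1864, 9/59=0.1525, 6/59=0.1017
Σpᵢ² = 0.0847² + 0.1017² + 0.1186² + 0.1356² + 0.0678² + 0.0508² + 0.1864² + 0.1525² + 0.1017² = 0.007174 + 0.010343 + 0.014066 + 0.018387 + 0.004597 + 0.002581 + 0.034745 + 0.023256 + 0.010343 = 0.125492
B = 1 / 0.125492 = 7.9686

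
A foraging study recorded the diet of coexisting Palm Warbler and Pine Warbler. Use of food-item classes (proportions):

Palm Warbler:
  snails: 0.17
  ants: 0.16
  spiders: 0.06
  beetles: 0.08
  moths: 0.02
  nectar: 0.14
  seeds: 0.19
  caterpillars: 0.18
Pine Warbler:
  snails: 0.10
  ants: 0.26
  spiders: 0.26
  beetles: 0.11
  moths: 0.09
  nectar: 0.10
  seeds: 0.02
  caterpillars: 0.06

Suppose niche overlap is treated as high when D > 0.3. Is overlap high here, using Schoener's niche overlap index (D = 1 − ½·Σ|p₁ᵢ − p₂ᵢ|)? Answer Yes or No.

Yes

Σ|p₁ᵢ − p₂ᵢ| = 0.07 + 0.10 + 0.20 + 0.03 + 0.07 + 0.04 + 0.17 + 0.12 = 0.80
D = 1 − ½ × 0.80 = 1 − 0.400 = 0.6000
D = 0.6000 > 0.3 → Yes.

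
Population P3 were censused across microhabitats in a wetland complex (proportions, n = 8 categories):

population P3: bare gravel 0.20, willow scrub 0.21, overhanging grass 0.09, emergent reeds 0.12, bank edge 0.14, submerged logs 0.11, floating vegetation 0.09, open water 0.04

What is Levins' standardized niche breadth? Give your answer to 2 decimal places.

Σpᵢ² = 0.20² + 0.21² + 0.09² + 0.12² + 0.14² + 0.11² + 0.09² + 0.04² = 0.0400 + 0.0441 + 0.0081 + 0.0144 + 0.0196 + 0.0121 + 0.0081 + 0.0016 = 0.1480
B = 1 / 0.1480 = 6.7568
Bₛ = (B − 1)/(n − 1) = (6.7568 − 1)/(8 − 1) = 5.7568/7 = 0.8224

0.82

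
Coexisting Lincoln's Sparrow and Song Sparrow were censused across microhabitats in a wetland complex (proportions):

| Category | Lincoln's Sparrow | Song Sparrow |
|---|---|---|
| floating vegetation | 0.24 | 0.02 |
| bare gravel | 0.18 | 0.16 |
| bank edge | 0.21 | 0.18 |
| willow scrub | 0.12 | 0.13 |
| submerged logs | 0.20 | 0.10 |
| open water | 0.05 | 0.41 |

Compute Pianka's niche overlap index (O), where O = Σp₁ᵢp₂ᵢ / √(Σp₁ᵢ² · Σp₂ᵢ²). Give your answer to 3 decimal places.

Σ p₁ᵢp₂ᵢ = 0.0048 + 0.0288 + 0.0378 + 0.0156 + 0.0200 + 0.0205 = 0.1275
Σp_1ᵢ² = 0.24² + 0.18² + 0.21² + 0.12² + 0.20² + 0.05² = 0.0576 + 0.0324 + 0.0441 + 0.0144 + 0.0400 + 0.0025 = 0.1910
Σp_2ᵢ² = 0.02² + 0.16² + 0.18² + 0.13² + 0.10² + 0.41² = 0.0004 + 0.0256 + 0.0324 + 0.0169 + 0.0100 + 0.1681 = 0.2534
O = 0.1275 / √(0.1910 × 0.2534) = 0.1275 / 0.219999 = 0.57955

0.580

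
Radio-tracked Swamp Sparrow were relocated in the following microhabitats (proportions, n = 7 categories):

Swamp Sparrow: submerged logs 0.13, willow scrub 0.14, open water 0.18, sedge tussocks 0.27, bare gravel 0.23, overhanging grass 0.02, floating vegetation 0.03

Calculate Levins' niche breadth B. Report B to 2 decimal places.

Σpᵢ² = 0.13² + 0.14² + 0.18² + 0.27² + 0.23² + 0.02² + 0.03² = 0.0169 + 0.0196 + 0.0324 + 0.0729 + 0.0529 + 0.0004 + 0.0009 = 0.1960
B = 1 / 0.1960 = 5.1020

5.10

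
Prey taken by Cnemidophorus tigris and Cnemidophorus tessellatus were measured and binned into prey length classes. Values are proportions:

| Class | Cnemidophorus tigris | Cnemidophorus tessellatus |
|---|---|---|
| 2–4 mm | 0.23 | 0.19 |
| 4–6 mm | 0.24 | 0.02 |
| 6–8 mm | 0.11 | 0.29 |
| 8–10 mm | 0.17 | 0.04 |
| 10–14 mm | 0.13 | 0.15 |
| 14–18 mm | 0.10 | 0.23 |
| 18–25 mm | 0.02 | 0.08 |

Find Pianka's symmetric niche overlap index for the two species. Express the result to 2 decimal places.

0.69

Σ p₁ᵢp₂ᵢ = 0.0437 + 0.0048 + 0.0319 + 0.0068 + 0.0195 + 0.0230 + 0.0016 = 0.1313
Σp_1ᵢ² = 0.23² + 0.24² + 0.11² + 0.17² + 0.13² + 0.10² + 0.02² = 0.0529 + 0.0576 + 0.0121 + 0.0289 + 0.0169 + 0.0100 + 0.0004 = 0.1788
Σp_2ᵢ² = 0.19² + 0.02² + 0.29² + 0.04² + 0.15² + 0.23² + 0.08² = 0.0361 + 0.0004 + 0.0841 + 0.0016 + 0.0225 + 0.0529 + 0.0064 = 0.2040
O = 0.1313 / √(0.1788 × 0.2040) = 0.1313 / 0.19098 = 0.6875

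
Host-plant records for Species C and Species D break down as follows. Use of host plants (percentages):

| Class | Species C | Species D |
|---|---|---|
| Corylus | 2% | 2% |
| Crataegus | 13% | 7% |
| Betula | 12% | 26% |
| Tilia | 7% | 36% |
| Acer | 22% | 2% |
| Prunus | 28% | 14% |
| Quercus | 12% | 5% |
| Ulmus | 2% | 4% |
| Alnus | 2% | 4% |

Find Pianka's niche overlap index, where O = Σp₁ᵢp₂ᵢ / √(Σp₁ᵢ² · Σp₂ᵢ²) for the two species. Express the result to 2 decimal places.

0.58

Convert percentages to proportions (divide by 100).
Σ p₁ᵢp₂ᵢ = 0.0004 + 0.0091 + 0.0312 + 0.0252 + 0.0044 + 0.0392 + 0.0060 + 0.0008 + 0.0008 = 0.1171
Σp_1ᵢ² = 0.02² + 0.13² + 0.12² + 0.07² + 0.22² + 0.28² + 0.12² + 0.02² + 0.02² = 0.0004 + 0.0169 + 0.0144 + 0.0049 + 0.0484 + 0.0784 + 0.0144 + 0.0004 + 0.0004 = 0.1786
Σp_2ᵢ² = 0.02² + 0.07² + 0.26² + 0.36² + 0.02² + 0.14² + 0.05² + 0.04² + 0.04² = 0.0004 + 0.0049 + 0.0676 + 0.1296 + 0.0004 + 0.0196 + 0.0025 + 0.0016 + 0.0016 = 0.2282
O = 0.1171 / √(0.1786 × 0.2282) = 0.1171 / 0.20188 = 0.5800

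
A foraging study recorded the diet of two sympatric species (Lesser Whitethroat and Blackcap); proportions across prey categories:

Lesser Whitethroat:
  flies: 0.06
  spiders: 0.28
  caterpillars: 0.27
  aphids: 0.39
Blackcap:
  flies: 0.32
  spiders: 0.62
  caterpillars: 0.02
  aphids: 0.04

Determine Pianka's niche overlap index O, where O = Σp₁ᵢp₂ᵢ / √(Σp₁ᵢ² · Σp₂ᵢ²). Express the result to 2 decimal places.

Σ p₁ᵢp₂ᵢ = 0.0192 + 0.1736 + 0.0054 + 0.0156 = 0.2138
Σp_1ᵢ² = 0.06² + 0.28² + 0.27² + 0.39² = 0.0036 + 0.0784 + 0.0729 + 0.1521 = 0.3070
Σp_2ᵢ² = 0.32² + 0.62² + 0.02² + 0.04² = 0.1024 + 0.3844 + 0.0004 + 0.0016 = 0.4888
O = 0.2138 / √(0.3070 × 0.4888) = 0.2138 / 0.38738 = 0.5519

0.55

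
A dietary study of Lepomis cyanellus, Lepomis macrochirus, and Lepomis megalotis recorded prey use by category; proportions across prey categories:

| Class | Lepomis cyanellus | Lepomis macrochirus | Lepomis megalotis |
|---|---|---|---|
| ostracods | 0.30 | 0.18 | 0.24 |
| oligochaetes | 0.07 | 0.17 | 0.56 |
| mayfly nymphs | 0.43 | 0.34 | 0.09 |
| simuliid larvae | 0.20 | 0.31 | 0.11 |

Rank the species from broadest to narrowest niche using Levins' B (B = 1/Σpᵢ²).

Lepomis macrochirus > Lepomis cyanellus > Lepomis megalotis

Σp_cyanᵢ² = 0.30² + 0.07² + 0.43² + 0.20² = 0.0900 + 0.0049 + 0.1849 + 0.0400 = 0.3198
B_cyan = 1 / 0.3198 = 3.1270
Σp_macrᵢ² = 0.18² + 0.17² + 0.34² + 0.31² = 0.0324 + 0.0289 + 0.1156 + 0.0961 = 0.2730
B_macr = 1 / 0.2730 = 3.6630
Σp_megaᵢ² = 0.24² + 0.56² + 0.09² + 0.11² = 0.0576 + 0.3136 + 0.0081 + 0.0121 = 0.3914
B_mega = 1 / 0.3914 = 2.5549
Ranking by B (broadest → narrowest): Lepomis macrochirus (3.66) > Lepomis cyanellus (3.13) > Lepomis megalotis (2.55)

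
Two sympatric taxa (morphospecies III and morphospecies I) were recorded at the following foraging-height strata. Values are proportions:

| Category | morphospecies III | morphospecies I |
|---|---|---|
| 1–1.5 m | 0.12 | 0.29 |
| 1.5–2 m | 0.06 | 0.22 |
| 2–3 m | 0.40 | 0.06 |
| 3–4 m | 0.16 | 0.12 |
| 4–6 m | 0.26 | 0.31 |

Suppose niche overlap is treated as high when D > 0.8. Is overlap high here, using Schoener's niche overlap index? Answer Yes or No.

No

Σ|p₁ᵢ − p₂ᵢ| = 0.17 + 0.16 + 0.34 + 0.04 + 0.05 = 0.76
D = 1 − ½ × 0.76 = 1 − 0.380 = 0.6200
D = 0.6200 < 0.8 → No.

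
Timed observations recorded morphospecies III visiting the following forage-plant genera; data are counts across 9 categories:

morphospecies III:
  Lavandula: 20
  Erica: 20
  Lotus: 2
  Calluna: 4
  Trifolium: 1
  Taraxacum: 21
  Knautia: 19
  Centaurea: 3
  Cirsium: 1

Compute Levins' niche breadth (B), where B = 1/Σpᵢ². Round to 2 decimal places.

5.07

Proportions for morphospecies III (n=91): 20/91=0.2198, 20/91=0.2198, 2/91=0.0220, 4/91=0.0440, 1/91=0.0110, 21/91=0.2308, 19/91=0.2088, 3/91=0.0330, 1/91=0.0110
Σpᵢ² = 0.2198² + 0.2198² + 0.0220² + 0.0440² + 0.0110² + 0.2308² + 0.2088² + 0.0330² + 0.0110² = 0.048312 + 0.048312 + 0.000484 + 0.001936 + 0.000121 + 0.053269 + 0.043597 + 0.001089 + 0.000121 = 0.197241
B = 1 / 0.197241 = 5.0699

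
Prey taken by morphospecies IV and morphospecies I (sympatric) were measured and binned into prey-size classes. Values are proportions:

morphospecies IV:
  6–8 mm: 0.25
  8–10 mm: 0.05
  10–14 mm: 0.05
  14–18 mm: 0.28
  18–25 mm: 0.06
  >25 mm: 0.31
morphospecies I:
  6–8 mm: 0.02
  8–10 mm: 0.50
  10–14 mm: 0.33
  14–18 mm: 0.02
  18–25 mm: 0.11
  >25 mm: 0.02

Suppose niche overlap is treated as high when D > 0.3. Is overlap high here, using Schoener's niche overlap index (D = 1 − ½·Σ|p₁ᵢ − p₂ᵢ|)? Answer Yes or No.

No

Σ|p₁ᵢ − p₂ᵢ| = 0.23 + 0.45 + 0.28 + 0.26 + 0.05 + 0.29 = 1.56
D = 1 − ½ × 1.56 = 1 − 0.780 = 0.2200
D = 0.2200 < 0.3 → No.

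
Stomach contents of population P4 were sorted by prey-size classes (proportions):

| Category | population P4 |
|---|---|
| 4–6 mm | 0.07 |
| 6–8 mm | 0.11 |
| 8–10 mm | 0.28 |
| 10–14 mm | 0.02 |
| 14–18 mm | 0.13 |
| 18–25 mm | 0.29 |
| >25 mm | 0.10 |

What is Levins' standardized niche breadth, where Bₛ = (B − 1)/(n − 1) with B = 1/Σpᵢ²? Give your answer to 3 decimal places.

0.639

Σpᵢ² = 0.07² + 0.11² + 0.28² + 0.02² + 0.13² + 0.29² + 0.10² = 0.0049 + 0.0121 + 0.0784 + 0.0004 + 0.0169 + 0.0841 + 0.0100 = 0.2068
B = 1 / 0.2068 = 4.83559
Bₛ = (B − 1)/(n − 1) = (4.83559 − 1)/(7 − 1) = 3.83559/6 = 0.63927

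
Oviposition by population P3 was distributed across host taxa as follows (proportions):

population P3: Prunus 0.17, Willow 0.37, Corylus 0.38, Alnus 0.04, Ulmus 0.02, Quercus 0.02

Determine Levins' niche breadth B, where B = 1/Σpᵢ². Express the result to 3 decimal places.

Σpᵢ² = 0.17² + 0.37² + 0.38² + 0.04² + 0.02² + 0.02² = 0.0289 + 0.1369 + 0.1444 + 0.0016 + 0.0004 + 0.0004 = 0.3126
B = 1 / 0.3126 = 3.19898

3.199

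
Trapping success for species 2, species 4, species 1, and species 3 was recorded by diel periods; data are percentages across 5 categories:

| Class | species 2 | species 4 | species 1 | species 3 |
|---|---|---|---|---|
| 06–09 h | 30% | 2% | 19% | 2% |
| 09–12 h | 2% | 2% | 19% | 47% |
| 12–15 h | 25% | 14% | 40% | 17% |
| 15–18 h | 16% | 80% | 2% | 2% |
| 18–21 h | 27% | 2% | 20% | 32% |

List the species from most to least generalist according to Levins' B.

species 2 > species 1 > species 3 > species 4

Convert percentages to proportions (divide by 100).
Σp_2ᵢ² = 0.30² + 0.02² + 0.25² + 0.16² + 0.27² = 0.0900 + 0.0004 + 0.0625 + 0.0256 + 0.0729 = 0.2514
B_2 = 1 / 0.2514 = 3.9777
Σp_4ᵢ² = 0.02² + 0.02² + 0.14² + 0.80² + 0.02² = 0.0004 + 0.0004 + 0.0196 + 0.6400 + 0.0004 = 0.6608
B_4 = 1 / 0.6608 = 1.5133
Σp_1ᵢ² = 0.19² + 0.19² + 0.40² + 0.02² + 0.20² = 0.0361 + 0.0361 + 0.1600 + 0.0004 + 0.0400 = 0.2726
B_1 = 1 / 0.2726 = 3.6684
Σp_3ᵢ² = 0.02² + 0.47² + 0.17² + 0.02² + 0.32² = 0.0004 + 0.2209 + 0.0289 + 0.0004 + 0.1024 = 0.3530
B_3 = 1 / 0.3530 = 2.8329
Ranking by B (broadest → narrowest): species 2 (3.98) > species 1 (3.67) > species 3 (2.83) > species 4 (1.51)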